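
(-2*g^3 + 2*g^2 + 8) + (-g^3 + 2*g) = -3*g^3 + 2*g^2 + 2*g + 8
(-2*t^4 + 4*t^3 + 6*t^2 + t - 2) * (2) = -4*t^4 + 8*t^3 + 12*t^2 + 2*t - 4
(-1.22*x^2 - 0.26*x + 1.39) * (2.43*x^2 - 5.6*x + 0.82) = -2.9646*x^4 + 6.2002*x^3 + 3.8333*x^2 - 7.9972*x + 1.1398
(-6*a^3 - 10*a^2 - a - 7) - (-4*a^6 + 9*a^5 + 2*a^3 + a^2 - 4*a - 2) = 4*a^6 - 9*a^5 - 8*a^3 - 11*a^2 + 3*a - 5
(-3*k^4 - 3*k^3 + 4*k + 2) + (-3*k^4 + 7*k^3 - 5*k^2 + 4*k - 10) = -6*k^4 + 4*k^3 - 5*k^2 + 8*k - 8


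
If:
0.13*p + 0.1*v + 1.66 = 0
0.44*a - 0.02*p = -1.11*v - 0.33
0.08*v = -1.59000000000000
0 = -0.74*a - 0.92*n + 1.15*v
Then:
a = 49.50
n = -64.66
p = 2.52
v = -19.88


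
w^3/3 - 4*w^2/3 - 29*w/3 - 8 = (w/3 + 1/3)*(w - 8)*(w + 3)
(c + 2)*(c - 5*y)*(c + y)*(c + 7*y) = c^4 + 3*c^3*y + 2*c^3 - 33*c^2*y^2 + 6*c^2*y - 35*c*y^3 - 66*c*y^2 - 70*y^3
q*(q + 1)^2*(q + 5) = q^4 + 7*q^3 + 11*q^2 + 5*q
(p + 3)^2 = p^2 + 6*p + 9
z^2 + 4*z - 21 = (z - 3)*(z + 7)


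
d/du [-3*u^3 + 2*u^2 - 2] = u*(4 - 9*u)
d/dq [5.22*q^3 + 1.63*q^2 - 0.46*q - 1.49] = 15.66*q^2 + 3.26*q - 0.46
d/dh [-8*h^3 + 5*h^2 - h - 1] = -24*h^2 + 10*h - 1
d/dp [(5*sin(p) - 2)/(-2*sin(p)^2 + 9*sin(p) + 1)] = (10*sin(p)^2 - 8*sin(p) + 23)*cos(p)/(9*sin(p) + cos(2*p))^2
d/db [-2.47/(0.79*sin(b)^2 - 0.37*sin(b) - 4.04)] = (3.9026*sin(b) - 0.9139)*cos(b)/(-0.79*sin(b)^2 + 0.37*sin(b) + 4.04)^2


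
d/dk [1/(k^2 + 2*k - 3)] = 2*(-k - 1)/(k^2 + 2*k - 3)^2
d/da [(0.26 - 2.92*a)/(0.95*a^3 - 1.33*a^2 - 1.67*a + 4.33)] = (5.548*a^3 - 4.6246*a^2 + 0.6916*a - 12.2094)/(0.9025*a^6 - 2.527*a^5 - 1.4041*a^4 + 12.6692*a^3 - 8.7289*a^2 - 14.4622*a + 18.7489)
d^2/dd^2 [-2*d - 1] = 0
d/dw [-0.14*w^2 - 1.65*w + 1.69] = -0.28*w - 1.65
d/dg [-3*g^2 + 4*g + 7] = 4 - 6*g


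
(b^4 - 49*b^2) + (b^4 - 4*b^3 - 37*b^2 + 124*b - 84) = 2*b^4 - 4*b^3 - 86*b^2 + 124*b - 84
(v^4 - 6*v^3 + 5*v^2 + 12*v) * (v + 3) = v^5 - 3*v^4 - 13*v^3 + 27*v^2 + 36*v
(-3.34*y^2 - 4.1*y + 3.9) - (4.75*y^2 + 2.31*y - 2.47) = -8.09*y^2 - 6.41*y + 6.37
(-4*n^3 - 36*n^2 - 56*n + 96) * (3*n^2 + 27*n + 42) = -12*n^5 - 216*n^4 - 1308*n^3 - 2736*n^2 + 240*n + 4032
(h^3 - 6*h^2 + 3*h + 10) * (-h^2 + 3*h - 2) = -h^5 + 9*h^4 - 23*h^3 + 11*h^2 + 24*h - 20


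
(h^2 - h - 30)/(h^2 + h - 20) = (h - 6)/(h - 4)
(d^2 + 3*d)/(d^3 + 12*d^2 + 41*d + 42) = d/(d^2 + 9*d + 14)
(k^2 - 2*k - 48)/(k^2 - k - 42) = (k - 8)/(k - 7)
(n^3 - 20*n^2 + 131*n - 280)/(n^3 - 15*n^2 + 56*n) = (n - 5)/n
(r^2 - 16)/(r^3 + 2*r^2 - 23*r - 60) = (r - 4)/(r^2 - 2*r - 15)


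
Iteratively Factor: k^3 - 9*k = (k + 3)*(k^2 - 3*k) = (k - 3)*(k + 3)*(k)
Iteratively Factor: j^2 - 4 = (j + 2)*(j - 2)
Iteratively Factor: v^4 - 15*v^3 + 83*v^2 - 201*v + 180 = (v - 5)*(v^3 - 10*v^2 + 33*v - 36) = (v - 5)*(v - 4)*(v^2 - 6*v + 9) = (v - 5)*(v - 4)*(v - 3)*(v - 3)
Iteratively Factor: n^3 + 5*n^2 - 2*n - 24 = (n + 4)*(n^2 + n - 6) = (n - 2)*(n + 4)*(n + 3)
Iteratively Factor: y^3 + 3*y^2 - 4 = (y + 2)*(y^2 + y - 2) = (y - 1)*(y + 2)*(y + 2)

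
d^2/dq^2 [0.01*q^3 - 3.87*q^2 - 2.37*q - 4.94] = 0.06*q - 7.74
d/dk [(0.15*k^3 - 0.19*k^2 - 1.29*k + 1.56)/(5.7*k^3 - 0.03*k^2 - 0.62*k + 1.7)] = (1.0785*k^4 + 14.52*k^3 - 25.8319*k^2 - 0.5524*k - 1.2258)/(32.49*k^6 - 0.342*k^5 - 7.0671*k^4 + 19.4172*k^3 + 0.2824*k^2 - 2.108*k + 2.89)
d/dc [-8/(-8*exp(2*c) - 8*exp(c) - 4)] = (-8*exp(c) - 4)*exp(c)/(2*exp(2*c) + 2*exp(c) + 1)^2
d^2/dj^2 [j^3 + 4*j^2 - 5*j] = 6*j + 8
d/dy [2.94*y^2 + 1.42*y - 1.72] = 5.88*y + 1.42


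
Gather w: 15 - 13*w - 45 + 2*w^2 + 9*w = 2*w^2 - 4*w - 30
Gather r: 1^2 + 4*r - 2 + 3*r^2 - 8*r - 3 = 3*r^2 - 4*r - 4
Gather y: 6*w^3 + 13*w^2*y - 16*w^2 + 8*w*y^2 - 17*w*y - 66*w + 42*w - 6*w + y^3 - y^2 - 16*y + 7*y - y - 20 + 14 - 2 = 6*w^3 - 16*w^2 - 30*w + y^3 + y^2*(8*w - 1) + y*(13*w^2 - 17*w - 10) - 8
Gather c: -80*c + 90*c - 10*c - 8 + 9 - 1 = 0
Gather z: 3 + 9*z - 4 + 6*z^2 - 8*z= 6*z^2 + z - 1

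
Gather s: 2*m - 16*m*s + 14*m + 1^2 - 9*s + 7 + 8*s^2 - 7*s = 16*m + 8*s^2 + s*(-16*m - 16) + 8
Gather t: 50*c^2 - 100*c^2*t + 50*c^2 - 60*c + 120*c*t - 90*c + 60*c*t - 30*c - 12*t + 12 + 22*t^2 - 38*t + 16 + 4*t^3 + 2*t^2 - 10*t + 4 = 100*c^2 - 180*c + 4*t^3 + 24*t^2 + t*(-100*c^2 + 180*c - 60) + 32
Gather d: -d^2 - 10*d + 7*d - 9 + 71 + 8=-d^2 - 3*d + 70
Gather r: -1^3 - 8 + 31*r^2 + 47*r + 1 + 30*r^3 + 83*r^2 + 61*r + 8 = 30*r^3 + 114*r^2 + 108*r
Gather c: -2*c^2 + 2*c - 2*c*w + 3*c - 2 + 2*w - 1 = -2*c^2 + c*(5 - 2*w) + 2*w - 3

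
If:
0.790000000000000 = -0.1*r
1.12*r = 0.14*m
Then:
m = -63.20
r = -7.90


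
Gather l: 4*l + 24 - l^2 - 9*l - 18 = -l^2 - 5*l + 6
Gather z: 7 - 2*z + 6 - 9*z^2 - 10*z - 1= -9*z^2 - 12*z + 12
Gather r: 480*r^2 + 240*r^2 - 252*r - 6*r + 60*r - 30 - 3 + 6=720*r^2 - 198*r - 27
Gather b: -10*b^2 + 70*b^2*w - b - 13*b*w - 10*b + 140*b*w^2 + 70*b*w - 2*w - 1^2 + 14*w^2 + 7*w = b^2*(70*w - 10) + b*(140*w^2 + 57*w - 11) + 14*w^2 + 5*w - 1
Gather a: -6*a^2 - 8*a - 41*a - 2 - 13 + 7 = -6*a^2 - 49*a - 8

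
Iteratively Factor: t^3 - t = (t)*(t^2 - 1) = t*(t + 1)*(t - 1)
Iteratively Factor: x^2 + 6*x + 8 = (x + 2)*(x + 4)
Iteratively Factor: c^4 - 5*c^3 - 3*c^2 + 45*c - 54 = (c - 3)*(c^3 - 2*c^2 - 9*c + 18) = (c - 3)*(c + 3)*(c^2 - 5*c + 6) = (c - 3)^2*(c + 3)*(c - 2)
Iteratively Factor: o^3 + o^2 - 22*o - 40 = (o + 4)*(o^2 - 3*o - 10) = (o + 2)*(o + 4)*(o - 5)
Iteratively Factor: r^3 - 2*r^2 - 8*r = (r + 2)*(r^2 - 4*r) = (r - 4)*(r + 2)*(r)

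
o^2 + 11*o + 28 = (o + 4)*(o + 7)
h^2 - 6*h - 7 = (h - 7)*(h + 1)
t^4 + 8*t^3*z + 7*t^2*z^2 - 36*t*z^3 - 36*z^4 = (t - 2*z)*(t + z)*(t + 3*z)*(t + 6*z)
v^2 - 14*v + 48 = (v - 8)*(v - 6)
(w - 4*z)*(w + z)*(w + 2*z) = w^3 - w^2*z - 10*w*z^2 - 8*z^3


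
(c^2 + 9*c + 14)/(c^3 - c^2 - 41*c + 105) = (c + 2)/(c^2 - 8*c + 15)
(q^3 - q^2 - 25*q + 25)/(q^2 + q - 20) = (q^2 - 6*q + 5)/(q - 4)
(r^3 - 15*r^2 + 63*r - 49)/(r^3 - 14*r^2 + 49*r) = (r - 1)/r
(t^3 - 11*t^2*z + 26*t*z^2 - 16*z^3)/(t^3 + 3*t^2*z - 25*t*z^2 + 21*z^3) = (-t^2 + 10*t*z - 16*z^2)/(-t^2 - 4*t*z + 21*z^2)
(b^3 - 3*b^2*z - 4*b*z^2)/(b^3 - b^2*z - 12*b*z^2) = (b + z)/(b + 3*z)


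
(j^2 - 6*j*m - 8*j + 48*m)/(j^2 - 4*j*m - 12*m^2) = (j - 8)/(j + 2*m)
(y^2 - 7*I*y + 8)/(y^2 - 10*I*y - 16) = (y + I)/(y - 2*I)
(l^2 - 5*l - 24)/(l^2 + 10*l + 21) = (l - 8)/(l + 7)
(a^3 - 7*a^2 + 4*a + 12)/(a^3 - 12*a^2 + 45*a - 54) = (a^2 - a - 2)/(a^2 - 6*a + 9)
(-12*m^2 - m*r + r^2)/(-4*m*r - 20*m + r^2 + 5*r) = (3*m + r)/(r + 5)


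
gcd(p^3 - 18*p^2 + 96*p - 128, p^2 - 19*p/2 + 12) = p - 8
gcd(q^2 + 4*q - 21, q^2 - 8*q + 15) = q - 3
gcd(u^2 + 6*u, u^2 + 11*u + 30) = u + 6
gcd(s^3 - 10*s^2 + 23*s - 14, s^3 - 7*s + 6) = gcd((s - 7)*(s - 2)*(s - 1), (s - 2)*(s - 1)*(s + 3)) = s^2 - 3*s + 2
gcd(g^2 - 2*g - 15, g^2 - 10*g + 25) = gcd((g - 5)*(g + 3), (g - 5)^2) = g - 5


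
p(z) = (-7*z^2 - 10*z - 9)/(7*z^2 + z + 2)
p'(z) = (-14*z - 10)/(7*z^2 + z + 2) + (-14*z - 1)*(-7*z^2 - 10*z - 9)/(7*z^2 + z + 2)^2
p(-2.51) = -0.64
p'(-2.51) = 0.07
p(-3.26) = -0.69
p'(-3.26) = 0.06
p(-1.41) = -0.61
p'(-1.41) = -0.11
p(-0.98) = -0.76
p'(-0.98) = -0.78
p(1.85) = -1.85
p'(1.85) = 0.50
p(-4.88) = -0.77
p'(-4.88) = 0.04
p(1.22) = -2.32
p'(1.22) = 1.09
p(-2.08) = -0.61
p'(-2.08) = 0.06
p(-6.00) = -0.81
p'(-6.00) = 0.03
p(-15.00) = -0.92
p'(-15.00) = 0.01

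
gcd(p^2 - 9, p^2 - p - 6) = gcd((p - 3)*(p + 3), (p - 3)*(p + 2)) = p - 3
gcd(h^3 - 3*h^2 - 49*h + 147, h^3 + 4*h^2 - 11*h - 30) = h - 3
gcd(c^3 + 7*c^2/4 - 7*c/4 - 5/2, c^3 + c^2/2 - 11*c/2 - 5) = c^2 + 3*c + 2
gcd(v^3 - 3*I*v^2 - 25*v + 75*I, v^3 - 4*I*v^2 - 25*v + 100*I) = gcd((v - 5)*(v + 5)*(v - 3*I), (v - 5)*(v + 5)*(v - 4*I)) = v^2 - 25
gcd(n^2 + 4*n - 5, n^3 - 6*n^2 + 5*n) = n - 1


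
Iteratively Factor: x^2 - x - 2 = (x + 1)*(x - 2)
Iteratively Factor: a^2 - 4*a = (a)*(a - 4)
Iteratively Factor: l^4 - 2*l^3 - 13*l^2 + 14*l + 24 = (l + 1)*(l^3 - 3*l^2 - 10*l + 24) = (l - 4)*(l + 1)*(l^2 + l - 6) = (l - 4)*(l + 1)*(l + 3)*(l - 2)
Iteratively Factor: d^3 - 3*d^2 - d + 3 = (d + 1)*(d^2 - 4*d + 3) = (d - 1)*(d + 1)*(d - 3)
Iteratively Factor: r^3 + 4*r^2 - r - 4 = (r + 4)*(r^2 - 1) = (r - 1)*(r + 4)*(r + 1)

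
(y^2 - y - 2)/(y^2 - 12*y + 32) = (y^2 - y - 2)/(y^2 - 12*y + 32)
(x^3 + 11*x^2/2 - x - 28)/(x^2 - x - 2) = (x^2 + 15*x/2 + 14)/(x + 1)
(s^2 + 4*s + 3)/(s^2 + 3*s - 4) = (s^2 + 4*s + 3)/(s^2 + 3*s - 4)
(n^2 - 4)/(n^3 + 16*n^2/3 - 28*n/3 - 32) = 3*(n - 2)/(3*n^2 + 10*n - 48)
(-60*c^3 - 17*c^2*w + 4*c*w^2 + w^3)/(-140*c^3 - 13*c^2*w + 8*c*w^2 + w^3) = (3*c + w)/(7*c + w)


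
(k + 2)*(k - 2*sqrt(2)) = k^2 - 2*sqrt(2)*k + 2*k - 4*sqrt(2)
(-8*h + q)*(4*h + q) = -32*h^2 - 4*h*q + q^2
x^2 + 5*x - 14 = (x - 2)*(x + 7)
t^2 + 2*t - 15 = (t - 3)*(t + 5)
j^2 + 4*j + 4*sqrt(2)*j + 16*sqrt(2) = (j + 4)*(j + 4*sqrt(2))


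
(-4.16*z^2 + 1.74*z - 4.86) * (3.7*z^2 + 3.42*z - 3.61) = -15.392*z^4 - 7.7892*z^3 + 2.9864*z^2 - 22.9026*z + 17.5446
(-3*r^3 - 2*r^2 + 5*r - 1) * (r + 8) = -3*r^4 - 26*r^3 - 11*r^2 + 39*r - 8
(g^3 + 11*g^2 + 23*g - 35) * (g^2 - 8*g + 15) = g^5 + 3*g^4 - 50*g^3 - 54*g^2 + 625*g - 525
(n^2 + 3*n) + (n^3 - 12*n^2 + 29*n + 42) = n^3 - 11*n^2 + 32*n + 42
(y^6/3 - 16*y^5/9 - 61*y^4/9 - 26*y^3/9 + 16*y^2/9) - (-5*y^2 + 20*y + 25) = y^6/3 - 16*y^5/9 - 61*y^4/9 - 26*y^3/9 + 61*y^2/9 - 20*y - 25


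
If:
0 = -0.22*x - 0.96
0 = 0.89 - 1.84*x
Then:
No Solution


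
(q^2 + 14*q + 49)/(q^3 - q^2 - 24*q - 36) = (q^2 + 14*q + 49)/(q^3 - q^2 - 24*q - 36)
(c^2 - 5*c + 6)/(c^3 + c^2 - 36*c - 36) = (c^2 - 5*c + 6)/(c^3 + c^2 - 36*c - 36)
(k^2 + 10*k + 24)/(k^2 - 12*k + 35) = (k^2 + 10*k + 24)/(k^2 - 12*k + 35)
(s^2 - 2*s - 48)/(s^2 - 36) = (s - 8)/(s - 6)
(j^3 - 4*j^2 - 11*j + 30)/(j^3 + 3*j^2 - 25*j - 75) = (j - 2)/(j + 5)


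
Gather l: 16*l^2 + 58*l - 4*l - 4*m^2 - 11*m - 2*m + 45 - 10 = 16*l^2 + 54*l - 4*m^2 - 13*m + 35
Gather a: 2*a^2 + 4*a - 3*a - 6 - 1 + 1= 2*a^2 + a - 6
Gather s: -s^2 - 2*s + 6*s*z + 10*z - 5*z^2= -s^2 + s*(6*z - 2) - 5*z^2 + 10*z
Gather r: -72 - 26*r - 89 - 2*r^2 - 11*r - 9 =-2*r^2 - 37*r - 170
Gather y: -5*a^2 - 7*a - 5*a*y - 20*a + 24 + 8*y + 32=-5*a^2 - 27*a + y*(8 - 5*a) + 56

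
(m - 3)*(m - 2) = m^2 - 5*m + 6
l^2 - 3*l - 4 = (l - 4)*(l + 1)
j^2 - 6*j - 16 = (j - 8)*(j + 2)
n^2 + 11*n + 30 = (n + 5)*(n + 6)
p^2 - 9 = (p - 3)*(p + 3)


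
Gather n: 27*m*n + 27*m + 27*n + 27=27*m + n*(27*m + 27) + 27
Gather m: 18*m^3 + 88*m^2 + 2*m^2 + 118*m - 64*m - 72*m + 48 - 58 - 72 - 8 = 18*m^3 + 90*m^2 - 18*m - 90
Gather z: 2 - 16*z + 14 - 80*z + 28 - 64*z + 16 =60 - 160*z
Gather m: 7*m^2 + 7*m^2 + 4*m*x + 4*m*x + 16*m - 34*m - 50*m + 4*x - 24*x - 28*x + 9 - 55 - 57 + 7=14*m^2 + m*(8*x - 68) - 48*x - 96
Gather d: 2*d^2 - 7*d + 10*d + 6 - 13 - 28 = 2*d^2 + 3*d - 35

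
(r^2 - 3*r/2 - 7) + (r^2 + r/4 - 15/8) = 2*r^2 - 5*r/4 - 71/8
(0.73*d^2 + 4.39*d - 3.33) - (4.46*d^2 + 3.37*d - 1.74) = -3.73*d^2 + 1.02*d - 1.59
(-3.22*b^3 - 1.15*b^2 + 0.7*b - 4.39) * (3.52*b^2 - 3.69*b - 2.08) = -11.3344*b^5 + 7.8338*b^4 + 13.4051*b^3 - 15.6438*b^2 + 14.7431*b + 9.1312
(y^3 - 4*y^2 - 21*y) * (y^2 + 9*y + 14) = y^5 + 5*y^4 - 43*y^3 - 245*y^2 - 294*y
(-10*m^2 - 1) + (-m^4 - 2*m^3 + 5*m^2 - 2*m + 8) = -m^4 - 2*m^3 - 5*m^2 - 2*m + 7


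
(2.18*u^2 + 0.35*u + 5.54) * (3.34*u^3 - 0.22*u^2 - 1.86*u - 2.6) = 7.2812*u^5 + 0.6894*u^4 + 14.3718*u^3 - 7.5378*u^2 - 11.2144*u - 14.404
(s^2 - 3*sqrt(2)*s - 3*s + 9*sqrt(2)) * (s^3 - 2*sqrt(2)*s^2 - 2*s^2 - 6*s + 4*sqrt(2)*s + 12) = s^5 - 5*sqrt(2)*s^4 - 5*s^4 + 12*s^3 + 25*sqrt(2)*s^3 - 30*s^2 - 12*sqrt(2)*s^2 - 90*sqrt(2)*s + 36*s + 108*sqrt(2)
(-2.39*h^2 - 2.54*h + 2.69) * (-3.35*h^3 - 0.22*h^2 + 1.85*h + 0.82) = 8.0065*h^5 + 9.0348*h^4 - 12.8742*h^3 - 7.2506*h^2 + 2.8937*h + 2.2058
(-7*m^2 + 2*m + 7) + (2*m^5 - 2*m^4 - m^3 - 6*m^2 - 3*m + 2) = 2*m^5 - 2*m^4 - m^3 - 13*m^2 - m + 9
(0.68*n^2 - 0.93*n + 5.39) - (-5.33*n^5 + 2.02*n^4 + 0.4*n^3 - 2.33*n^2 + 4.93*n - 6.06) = 5.33*n^5 - 2.02*n^4 - 0.4*n^3 + 3.01*n^2 - 5.86*n + 11.45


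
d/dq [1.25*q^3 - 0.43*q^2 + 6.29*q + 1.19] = 3.75*q^2 - 0.86*q + 6.29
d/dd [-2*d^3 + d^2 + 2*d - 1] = -6*d^2 + 2*d + 2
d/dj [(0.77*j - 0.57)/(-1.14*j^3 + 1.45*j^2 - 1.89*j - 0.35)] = (1.7556*j^3 - 3.0659*j^2 + 1.653*j - 1.3468)/(1.2996*j^6 - 3.306*j^5 + 6.4117*j^4 - 4.683*j^3 + 2.5571*j^2 + 1.323*j + 0.1225)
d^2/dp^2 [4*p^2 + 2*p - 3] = 8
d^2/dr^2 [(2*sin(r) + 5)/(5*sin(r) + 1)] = 23*(-5*sin(r)^2 + sin(r) + 10)/(5*sin(r) + 1)^3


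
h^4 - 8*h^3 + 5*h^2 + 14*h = h*(h - 7)*(h - 2)*(h + 1)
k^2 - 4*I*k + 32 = (k - 8*I)*(k + 4*I)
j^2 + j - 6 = (j - 2)*(j + 3)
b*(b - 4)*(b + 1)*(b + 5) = b^4 + 2*b^3 - 19*b^2 - 20*b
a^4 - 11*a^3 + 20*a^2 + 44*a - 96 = (a - 8)*(a - 3)*(a - 2)*(a + 2)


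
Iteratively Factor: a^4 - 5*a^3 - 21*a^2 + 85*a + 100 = (a - 5)*(a^3 - 21*a - 20) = (a - 5)*(a + 4)*(a^2 - 4*a - 5) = (a - 5)*(a + 1)*(a + 4)*(a - 5)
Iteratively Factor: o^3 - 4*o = (o + 2)*(o^2 - 2*o) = o*(o + 2)*(o - 2)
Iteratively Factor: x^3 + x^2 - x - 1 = (x - 1)*(x^2 + 2*x + 1) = (x - 1)*(x + 1)*(x + 1)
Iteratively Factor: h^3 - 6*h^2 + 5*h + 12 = (h - 3)*(h^2 - 3*h - 4) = (h - 4)*(h - 3)*(h + 1)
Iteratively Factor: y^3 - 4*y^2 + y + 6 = (y - 2)*(y^2 - 2*y - 3) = (y - 2)*(y + 1)*(y - 3)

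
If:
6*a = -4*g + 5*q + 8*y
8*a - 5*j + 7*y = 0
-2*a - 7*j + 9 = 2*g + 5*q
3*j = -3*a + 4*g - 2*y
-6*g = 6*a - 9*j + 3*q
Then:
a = 219/1466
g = 2649/2932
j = 1161/1466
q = 198/733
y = 579/1466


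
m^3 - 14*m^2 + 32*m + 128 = (m - 8)^2*(m + 2)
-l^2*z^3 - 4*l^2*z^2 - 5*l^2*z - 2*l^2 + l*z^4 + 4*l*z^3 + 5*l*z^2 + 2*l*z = (-l + z)*(z + 1)*(z + 2)*(l*z + l)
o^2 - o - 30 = (o - 6)*(o + 5)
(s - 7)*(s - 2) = s^2 - 9*s + 14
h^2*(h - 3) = h^3 - 3*h^2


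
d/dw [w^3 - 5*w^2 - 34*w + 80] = 3*w^2 - 10*w - 34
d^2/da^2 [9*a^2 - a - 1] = 18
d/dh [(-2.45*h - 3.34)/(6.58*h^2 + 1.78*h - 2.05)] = (16.121*h^2 + 43.9544*h + 10.9677)/(43.2964*h^4 + 23.4248*h^3 - 23.8096*h^2 - 7.298*h + 4.2025)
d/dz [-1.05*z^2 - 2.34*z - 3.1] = -2.1*z - 2.34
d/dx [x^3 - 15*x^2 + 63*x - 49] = 3*x^2 - 30*x + 63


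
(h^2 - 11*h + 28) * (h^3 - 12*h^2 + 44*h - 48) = h^5 - 23*h^4 + 204*h^3 - 868*h^2 + 1760*h - 1344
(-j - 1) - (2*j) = -3*j - 1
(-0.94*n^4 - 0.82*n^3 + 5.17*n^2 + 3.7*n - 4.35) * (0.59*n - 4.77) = -0.5546*n^5 + 4.0*n^4 + 6.9617*n^3 - 22.4779*n^2 - 20.2155*n + 20.7495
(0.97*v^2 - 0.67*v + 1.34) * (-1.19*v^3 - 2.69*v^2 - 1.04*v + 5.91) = -1.1543*v^5 - 1.812*v^4 - 0.8011*v^3 + 2.8249*v^2 - 5.3533*v + 7.9194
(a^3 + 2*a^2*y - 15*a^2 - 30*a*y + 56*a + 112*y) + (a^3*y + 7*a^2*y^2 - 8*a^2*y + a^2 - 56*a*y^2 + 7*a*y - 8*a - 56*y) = a^3*y + a^3 + 7*a^2*y^2 - 6*a^2*y - 14*a^2 - 56*a*y^2 - 23*a*y + 48*a + 56*y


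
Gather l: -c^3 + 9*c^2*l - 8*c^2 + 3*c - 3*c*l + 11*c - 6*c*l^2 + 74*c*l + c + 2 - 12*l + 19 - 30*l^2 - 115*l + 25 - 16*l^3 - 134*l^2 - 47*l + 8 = -c^3 - 8*c^2 + 15*c - 16*l^3 + l^2*(-6*c - 164) + l*(9*c^2 + 71*c - 174) + 54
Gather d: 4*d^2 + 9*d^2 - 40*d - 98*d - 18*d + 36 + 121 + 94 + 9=13*d^2 - 156*d + 260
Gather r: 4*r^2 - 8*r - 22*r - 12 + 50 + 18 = 4*r^2 - 30*r + 56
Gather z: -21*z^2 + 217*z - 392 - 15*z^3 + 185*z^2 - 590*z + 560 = -15*z^3 + 164*z^2 - 373*z + 168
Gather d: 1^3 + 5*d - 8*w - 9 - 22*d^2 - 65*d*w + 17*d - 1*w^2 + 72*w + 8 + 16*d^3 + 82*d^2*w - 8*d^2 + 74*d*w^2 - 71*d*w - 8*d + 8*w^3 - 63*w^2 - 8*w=16*d^3 + d^2*(82*w - 30) + d*(74*w^2 - 136*w + 14) + 8*w^3 - 64*w^2 + 56*w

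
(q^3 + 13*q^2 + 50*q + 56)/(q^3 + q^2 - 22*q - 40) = (q + 7)/(q - 5)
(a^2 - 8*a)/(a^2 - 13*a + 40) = a/(a - 5)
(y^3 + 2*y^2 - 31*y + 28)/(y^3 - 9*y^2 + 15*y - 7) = (y^2 + 3*y - 28)/(y^2 - 8*y + 7)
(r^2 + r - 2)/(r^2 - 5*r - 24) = (-r^2 - r + 2)/(-r^2 + 5*r + 24)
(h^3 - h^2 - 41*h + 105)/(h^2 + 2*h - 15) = (h^2 + 2*h - 35)/(h + 5)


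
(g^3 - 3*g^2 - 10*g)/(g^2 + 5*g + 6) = g*(g - 5)/(g + 3)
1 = 1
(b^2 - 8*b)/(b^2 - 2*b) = (b - 8)/(b - 2)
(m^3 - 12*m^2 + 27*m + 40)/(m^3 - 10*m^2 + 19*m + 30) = (m - 8)/(m - 6)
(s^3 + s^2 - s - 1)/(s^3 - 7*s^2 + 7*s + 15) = (s^2 - 1)/(s^2 - 8*s + 15)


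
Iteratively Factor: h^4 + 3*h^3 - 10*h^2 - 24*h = (h - 3)*(h^3 + 6*h^2 + 8*h) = (h - 3)*(h + 2)*(h^2 + 4*h) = h*(h - 3)*(h + 2)*(h + 4)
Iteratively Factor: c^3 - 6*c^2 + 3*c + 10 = (c + 1)*(c^2 - 7*c + 10) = (c - 2)*(c + 1)*(c - 5)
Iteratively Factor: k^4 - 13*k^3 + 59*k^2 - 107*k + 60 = (k - 3)*(k^3 - 10*k^2 + 29*k - 20) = (k - 5)*(k - 3)*(k^2 - 5*k + 4) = (k - 5)*(k - 3)*(k - 1)*(k - 4)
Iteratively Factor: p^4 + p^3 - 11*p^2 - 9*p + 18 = (p - 1)*(p^3 + 2*p^2 - 9*p - 18) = (p - 1)*(p + 2)*(p^2 - 9) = (p - 1)*(p + 2)*(p + 3)*(p - 3)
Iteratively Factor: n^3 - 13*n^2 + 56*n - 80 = (n - 5)*(n^2 - 8*n + 16) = (n - 5)*(n - 4)*(n - 4)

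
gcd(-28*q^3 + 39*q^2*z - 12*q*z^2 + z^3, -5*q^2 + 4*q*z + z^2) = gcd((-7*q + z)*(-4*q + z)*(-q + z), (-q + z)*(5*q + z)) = -q + z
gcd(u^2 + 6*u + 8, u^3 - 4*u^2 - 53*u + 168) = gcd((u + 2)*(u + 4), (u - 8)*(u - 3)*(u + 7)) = 1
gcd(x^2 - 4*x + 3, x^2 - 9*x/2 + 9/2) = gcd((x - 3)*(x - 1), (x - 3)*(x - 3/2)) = x - 3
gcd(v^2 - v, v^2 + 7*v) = v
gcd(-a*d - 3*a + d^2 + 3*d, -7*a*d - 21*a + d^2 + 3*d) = d + 3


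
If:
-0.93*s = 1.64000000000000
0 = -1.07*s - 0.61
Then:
No Solution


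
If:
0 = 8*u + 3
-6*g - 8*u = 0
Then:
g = 1/2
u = -3/8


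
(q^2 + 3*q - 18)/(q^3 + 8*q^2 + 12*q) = (q - 3)/(q*(q + 2))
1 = 1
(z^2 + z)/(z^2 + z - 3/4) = 4*z*(z + 1)/(4*z^2 + 4*z - 3)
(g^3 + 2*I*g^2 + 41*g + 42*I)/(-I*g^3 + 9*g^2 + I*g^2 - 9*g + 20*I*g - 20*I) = (I*g^3 - 2*g^2 + 41*I*g - 42)/(g^3 + g^2*(-1 + 9*I) - g*(20 + 9*I) + 20)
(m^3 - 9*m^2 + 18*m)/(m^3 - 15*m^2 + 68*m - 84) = m*(m - 3)/(m^2 - 9*m + 14)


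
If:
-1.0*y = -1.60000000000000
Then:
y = 1.60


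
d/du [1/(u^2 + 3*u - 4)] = (-2*u - 3)/(u^2 + 3*u - 4)^2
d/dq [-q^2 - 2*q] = -2*q - 2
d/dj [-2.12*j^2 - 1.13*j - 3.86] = -4.24*j - 1.13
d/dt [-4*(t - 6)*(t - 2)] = 32 - 8*t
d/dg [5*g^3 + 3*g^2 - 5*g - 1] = 15*g^2 + 6*g - 5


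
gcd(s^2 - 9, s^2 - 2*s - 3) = s - 3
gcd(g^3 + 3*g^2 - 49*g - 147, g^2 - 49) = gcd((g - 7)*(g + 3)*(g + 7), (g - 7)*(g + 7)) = g^2 - 49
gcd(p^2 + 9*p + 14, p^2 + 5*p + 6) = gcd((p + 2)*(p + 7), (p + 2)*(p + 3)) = p + 2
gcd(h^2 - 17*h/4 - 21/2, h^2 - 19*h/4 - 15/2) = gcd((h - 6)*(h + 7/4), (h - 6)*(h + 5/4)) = h - 6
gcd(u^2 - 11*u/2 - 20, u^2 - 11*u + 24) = u - 8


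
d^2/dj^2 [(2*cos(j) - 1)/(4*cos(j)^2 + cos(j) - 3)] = (-72*(1 - cos(2*j))^2*cos(j) + 18*(1 - cos(2*j))^2 + 70*cos(j) + 91*cos(2*j)/2 - 81*cos(3*j) + 16*cos(5*j) - 81/2)/((cos(j) + 1)^3*(4*cos(j) - 3)^3)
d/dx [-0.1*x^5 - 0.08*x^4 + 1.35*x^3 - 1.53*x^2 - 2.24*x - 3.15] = -0.5*x^4 - 0.32*x^3 + 4.05*x^2 - 3.06*x - 2.24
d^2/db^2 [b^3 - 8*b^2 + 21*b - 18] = 6*b - 16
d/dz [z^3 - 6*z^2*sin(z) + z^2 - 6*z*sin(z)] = -6*z^2*cos(z) + 3*z^2 - 12*z*sin(z) - 6*z*cos(z) + 2*z - 6*sin(z)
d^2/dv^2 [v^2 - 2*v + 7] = 2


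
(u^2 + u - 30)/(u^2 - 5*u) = (u + 6)/u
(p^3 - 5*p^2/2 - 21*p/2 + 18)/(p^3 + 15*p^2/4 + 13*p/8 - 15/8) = 4*(2*p^2 - 11*p + 12)/(8*p^2 + 6*p - 5)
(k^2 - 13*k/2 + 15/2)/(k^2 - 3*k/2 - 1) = (-2*k^2 + 13*k - 15)/(-2*k^2 + 3*k + 2)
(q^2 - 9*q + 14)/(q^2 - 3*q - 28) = (q - 2)/(q + 4)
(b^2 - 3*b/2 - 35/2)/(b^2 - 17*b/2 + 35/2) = (2*b + 7)/(2*b - 7)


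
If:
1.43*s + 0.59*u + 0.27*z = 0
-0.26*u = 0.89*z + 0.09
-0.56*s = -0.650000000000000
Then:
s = 1.16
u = -3.19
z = 0.83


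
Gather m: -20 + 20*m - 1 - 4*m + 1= 16*m - 20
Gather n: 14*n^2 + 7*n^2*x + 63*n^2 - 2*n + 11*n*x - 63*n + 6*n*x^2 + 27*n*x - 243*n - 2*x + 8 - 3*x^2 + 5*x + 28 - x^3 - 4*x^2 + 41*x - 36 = n^2*(7*x + 77) + n*(6*x^2 + 38*x - 308) - x^3 - 7*x^2 + 44*x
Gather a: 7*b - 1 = 7*b - 1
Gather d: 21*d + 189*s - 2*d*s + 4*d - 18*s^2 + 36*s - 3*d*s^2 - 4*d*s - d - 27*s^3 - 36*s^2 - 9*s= d*(-3*s^2 - 6*s + 24) - 27*s^3 - 54*s^2 + 216*s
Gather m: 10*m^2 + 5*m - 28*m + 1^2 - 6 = 10*m^2 - 23*m - 5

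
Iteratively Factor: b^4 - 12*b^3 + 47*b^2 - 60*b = (b - 3)*(b^3 - 9*b^2 + 20*b) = (b - 4)*(b - 3)*(b^2 - 5*b) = (b - 5)*(b - 4)*(b - 3)*(b)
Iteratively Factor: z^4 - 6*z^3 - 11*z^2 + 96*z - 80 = (z - 1)*(z^3 - 5*z^2 - 16*z + 80) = (z - 4)*(z - 1)*(z^2 - z - 20) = (z - 5)*(z - 4)*(z - 1)*(z + 4)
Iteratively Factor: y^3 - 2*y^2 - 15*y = (y - 5)*(y^2 + 3*y) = (y - 5)*(y + 3)*(y)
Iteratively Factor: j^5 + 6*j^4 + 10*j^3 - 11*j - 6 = (j + 2)*(j^4 + 4*j^3 + 2*j^2 - 4*j - 3) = (j + 2)*(j + 3)*(j^3 + j^2 - j - 1) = (j + 1)*(j + 2)*(j + 3)*(j^2 - 1) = (j + 1)^2*(j + 2)*(j + 3)*(j - 1)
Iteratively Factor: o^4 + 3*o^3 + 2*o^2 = (o)*(o^3 + 3*o^2 + 2*o) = o^2*(o^2 + 3*o + 2) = o^2*(o + 2)*(o + 1)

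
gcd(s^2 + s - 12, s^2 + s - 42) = 1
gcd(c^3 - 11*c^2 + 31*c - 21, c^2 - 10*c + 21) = c^2 - 10*c + 21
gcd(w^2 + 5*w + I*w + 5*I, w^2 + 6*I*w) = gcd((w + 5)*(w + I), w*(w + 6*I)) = 1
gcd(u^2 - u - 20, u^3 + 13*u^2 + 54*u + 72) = u + 4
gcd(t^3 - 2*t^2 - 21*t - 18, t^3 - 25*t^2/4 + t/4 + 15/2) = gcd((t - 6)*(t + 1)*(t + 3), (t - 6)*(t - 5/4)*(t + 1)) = t^2 - 5*t - 6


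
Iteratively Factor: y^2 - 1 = (y - 1)*(y + 1)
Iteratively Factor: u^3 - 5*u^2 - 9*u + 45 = (u - 3)*(u^2 - 2*u - 15) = (u - 5)*(u - 3)*(u + 3)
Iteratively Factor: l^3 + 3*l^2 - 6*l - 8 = (l + 4)*(l^2 - l - 2) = (l - 2)*(l + 4)*(l + 1)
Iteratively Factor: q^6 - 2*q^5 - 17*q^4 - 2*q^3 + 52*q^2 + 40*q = (q - 2)*(q^5 - 17*q^3 - 36*q^2 - 20*q) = (q - 2)*(q + 1)*(q^4 - q^3 - 16*q^2 - 20*q) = q*(q - 2)*(q + 1)*(q^3 - q^2 - 16*q - 20) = q*(q - 2)*(q + 1)*(q + 2)*(q^2 - 3*q - 10) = q*(q - 5)*(q - 2)*(q + 1)*(q + 2)*(q + 2)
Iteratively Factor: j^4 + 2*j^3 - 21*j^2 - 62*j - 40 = (j + 4)*(j^3 - 2*j^2 - 13*j - 10) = (j + 1)*(j + 4)*(j^2 - 3*j - 10) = (j + 1)*(j + 2)*(j + 4)*(j - 5)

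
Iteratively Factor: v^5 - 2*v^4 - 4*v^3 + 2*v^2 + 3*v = (v - 3)*(v^4 + v^3 - v^2 - v) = (v - 3)*(v - 1)*(v^3 + 2*v^2 + v) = v*(v - 3)*(v - 1)*(v^2 + 2*v + 1) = v*(v - 3)*(v - 1)*(v + 1)*(v + 1)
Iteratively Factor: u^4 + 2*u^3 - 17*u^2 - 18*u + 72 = (u - 3)*(u^3 + 5*u^2 - 2*u - 24) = (u - 3)*(u - 2)*(u^2 + 7*u + 12) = (u - 3)*(u - 2)*(u + 3)*(u + 4)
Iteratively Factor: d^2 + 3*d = (d)*(d + 3)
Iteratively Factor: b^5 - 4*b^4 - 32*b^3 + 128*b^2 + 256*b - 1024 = (b + 4)*(b^4 - 8*b^3 + 128*b - 256) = (b - 4)*(b + 4)*(b^3 - 4*b^2 - 16*b + 64) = (b - 4)^2*(b + 4)*(b^2 - 16) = (b - 4)^2*(b + 4)^2*(b - 4)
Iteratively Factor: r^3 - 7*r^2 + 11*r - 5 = (r - 5)*(r^2 - 2*r + 1) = (r - 5)*(r - 1)*(r - 1)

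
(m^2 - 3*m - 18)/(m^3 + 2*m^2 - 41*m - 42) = (m + 3)/(m^2 + 8*m + 7)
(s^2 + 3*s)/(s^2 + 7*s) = (s + 3)/(s + 7)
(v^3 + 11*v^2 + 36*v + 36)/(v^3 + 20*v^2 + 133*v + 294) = (v^2 + 5*v + 6)/(v^2 + 14*v + 49)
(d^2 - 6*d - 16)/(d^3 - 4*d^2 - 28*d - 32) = 1/(d + 2)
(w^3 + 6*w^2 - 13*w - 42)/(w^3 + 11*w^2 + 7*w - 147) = (w + 2)/(w + 7)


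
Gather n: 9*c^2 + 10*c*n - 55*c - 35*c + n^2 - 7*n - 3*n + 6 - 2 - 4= 9*c^2 - 90*c + n^2 + n*(10*c - 10)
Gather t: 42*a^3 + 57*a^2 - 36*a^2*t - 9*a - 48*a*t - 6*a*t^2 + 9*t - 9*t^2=42*a^3 + 57*a^2 - 9*a + t^2*(-6*a - 9) + t*(-36*a^2 - 48*a + 9)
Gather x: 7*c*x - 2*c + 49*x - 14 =-2*c + x*(7*c + 49) - 14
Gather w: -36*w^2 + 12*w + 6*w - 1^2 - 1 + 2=-36*w^2 + 18*w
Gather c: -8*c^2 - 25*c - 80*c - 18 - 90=-8*c^2 - 105*c - 108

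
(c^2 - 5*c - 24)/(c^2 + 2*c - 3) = (c - 8)/(c - 1)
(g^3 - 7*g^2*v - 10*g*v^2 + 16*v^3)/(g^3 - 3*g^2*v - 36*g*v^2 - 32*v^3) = (g^2 + g*v - 2*v^2)/(g^2 + 5*g*v + 4*v^2)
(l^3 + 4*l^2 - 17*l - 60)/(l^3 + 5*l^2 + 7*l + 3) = (l^2 + l - 20)/(l^2 + 2*l + 1)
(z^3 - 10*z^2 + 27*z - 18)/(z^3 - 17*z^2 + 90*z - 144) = (z - 1)/(z - 8)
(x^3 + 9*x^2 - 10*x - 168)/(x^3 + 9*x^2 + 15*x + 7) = (x^2 + 2*x - 24)/(x^2 + 2*x + 1)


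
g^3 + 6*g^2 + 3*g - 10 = (g - 1)*(g + 2)*(g + 5)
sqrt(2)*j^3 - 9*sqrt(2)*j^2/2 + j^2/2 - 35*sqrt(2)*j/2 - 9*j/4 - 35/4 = (j - 7)*(j + 5/2)*(sqrt(2)*j + 1/2)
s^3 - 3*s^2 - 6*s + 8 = (s - 4)*(s - 1)*(s + 2)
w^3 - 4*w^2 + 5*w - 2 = (w - 2)*(w - 1)^2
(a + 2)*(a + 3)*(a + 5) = a^3 + 10*a^2 + 31*a + 30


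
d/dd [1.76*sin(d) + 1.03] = 1.76*cos(d)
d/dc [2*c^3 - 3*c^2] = 6*c*(c - 1)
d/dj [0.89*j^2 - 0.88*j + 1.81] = 1.78*j - 0.88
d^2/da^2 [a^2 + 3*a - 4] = 2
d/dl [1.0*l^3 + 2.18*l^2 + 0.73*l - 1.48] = 3.0*l^2 + 4.36*l + 0.73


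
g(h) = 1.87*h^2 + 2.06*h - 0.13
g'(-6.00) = -20.38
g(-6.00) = 54.83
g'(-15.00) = -54.04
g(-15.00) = 389.72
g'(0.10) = 2.43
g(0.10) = 0.09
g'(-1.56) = -3.77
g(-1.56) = 1.21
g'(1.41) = 7.33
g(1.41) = 6.49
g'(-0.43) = 0.45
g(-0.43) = -0.67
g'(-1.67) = -4.19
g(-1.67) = 1.65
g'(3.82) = 16.35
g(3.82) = 35.03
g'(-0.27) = 1.05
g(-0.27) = -0.55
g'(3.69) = 15.86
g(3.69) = 32.93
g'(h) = 3.74*h + 2.06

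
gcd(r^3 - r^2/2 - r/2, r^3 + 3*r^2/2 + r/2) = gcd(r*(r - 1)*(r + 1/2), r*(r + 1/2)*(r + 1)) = r^2 + r/2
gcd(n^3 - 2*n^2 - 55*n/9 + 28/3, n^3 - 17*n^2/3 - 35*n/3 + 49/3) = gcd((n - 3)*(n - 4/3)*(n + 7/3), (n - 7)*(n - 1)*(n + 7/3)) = n + 7/3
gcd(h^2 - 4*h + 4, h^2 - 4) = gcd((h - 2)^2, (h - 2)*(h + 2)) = h - 2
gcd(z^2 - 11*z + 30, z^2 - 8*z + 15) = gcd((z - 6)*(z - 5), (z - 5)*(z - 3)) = z - 5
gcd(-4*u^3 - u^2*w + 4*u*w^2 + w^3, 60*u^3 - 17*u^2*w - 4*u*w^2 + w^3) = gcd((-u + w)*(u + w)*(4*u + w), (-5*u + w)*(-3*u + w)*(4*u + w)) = 4*u + w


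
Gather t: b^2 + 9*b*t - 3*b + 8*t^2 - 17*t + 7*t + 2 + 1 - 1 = b^2 - 3*b + 8*t^2 + t*(9*b - 10) + 2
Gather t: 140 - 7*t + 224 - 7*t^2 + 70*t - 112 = -7*t^2 + 63*t + 252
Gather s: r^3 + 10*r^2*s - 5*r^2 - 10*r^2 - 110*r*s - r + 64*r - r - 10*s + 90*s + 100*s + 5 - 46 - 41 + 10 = r^3 - 15*r^2 + 62*r + s*(10*r^2 - 110*r + 180) - 72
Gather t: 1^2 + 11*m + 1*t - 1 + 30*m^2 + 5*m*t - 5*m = 30*m^2 + 6*m + t*(5*m + 1)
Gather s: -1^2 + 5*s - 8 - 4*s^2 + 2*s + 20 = -4*s^2 + 7*s + 11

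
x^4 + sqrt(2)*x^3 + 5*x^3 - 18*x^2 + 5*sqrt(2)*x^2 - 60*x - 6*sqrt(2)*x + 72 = (x - 1)*(x + 6)*(x - 2*sqrt(2))*(x + 3*sqrt(2))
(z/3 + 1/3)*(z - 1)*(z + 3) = z^3/3 + z^2 - z/3 - 1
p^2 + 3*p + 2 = (p + 1)*(p + 2)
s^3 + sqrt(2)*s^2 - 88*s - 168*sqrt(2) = (s - 7*sqrt(2))*(s + 2*sqrt(2))*(s + 6*sqrt(2))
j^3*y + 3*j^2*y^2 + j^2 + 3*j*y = j*(j + 3*y)*(j*y + 1)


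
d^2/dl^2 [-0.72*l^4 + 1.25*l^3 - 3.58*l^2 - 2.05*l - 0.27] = -8.64*l^2 + 7.5*l - 7.16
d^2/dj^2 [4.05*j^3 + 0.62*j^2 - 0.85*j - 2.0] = 24.3*j + 1.24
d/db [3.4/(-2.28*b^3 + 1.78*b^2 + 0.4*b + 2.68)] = (23.256*b^2 - 12.104*b - 1.36)/(-2.28*b^3 + 1.78*b^2 + 0.4*b + 2.68)^2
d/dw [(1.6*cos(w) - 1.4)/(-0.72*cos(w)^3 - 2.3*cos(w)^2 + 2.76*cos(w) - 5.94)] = (-2.304*cos(w)^3 - 0.656*cos(w)^2 + 6.44*cos(w) + 5.64)*sin(w)/(0.5184*cos(w)^6 + 3.312*cos(w)^5 + 1.3156*cos(w)^4 - 4.1424*cos(w)^3 + 34.9416*cos(w)^2 - 32.7888*cos(w) + 35.2836)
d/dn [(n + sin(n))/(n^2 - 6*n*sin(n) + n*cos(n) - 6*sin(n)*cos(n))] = (n^2*sin(n) + 7*n^2*cos(n) - n^2 - 12*n*sin(n)^2 - 2*n*sin(n) + 7*n - 6*sin(n)^3 + 6*sin(n)^2 - 7*sin(n)*cos(n))/((n - 6*sin(n))^2*(n + cos(n))^2)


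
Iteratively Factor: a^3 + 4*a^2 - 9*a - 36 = (a + 4)*(a^2 - 9) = (a - 3)*(a + 4)*(a + 3)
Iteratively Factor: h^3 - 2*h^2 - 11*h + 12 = (h + 3)*(h^2 - 5*h + 4) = (h - 1)*(h + 3)*(h - 4)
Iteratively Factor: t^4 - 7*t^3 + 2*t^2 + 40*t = (t + 2)*(t^3 - 9*t^2 + 20*t) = t*(t + 2)*(t^2 - 9*t + 20) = t*(t - 4)*(t + 2)*(t - 5)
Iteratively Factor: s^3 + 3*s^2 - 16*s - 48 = (s + 4)*(s^2 - s - 12) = (s + 3)*(s + 4)*(s - 4)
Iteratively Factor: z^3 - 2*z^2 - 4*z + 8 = (z - 2)*(z^2 - 4) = (z - 2)^2*(z + 2)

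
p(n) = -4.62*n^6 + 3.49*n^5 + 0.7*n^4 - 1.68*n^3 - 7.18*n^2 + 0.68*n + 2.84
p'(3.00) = -5334.67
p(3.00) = -2568.31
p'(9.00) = -1520844.43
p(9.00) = -2246381.05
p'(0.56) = -8.26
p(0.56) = 0.79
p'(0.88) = -18.12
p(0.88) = -3.15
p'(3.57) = -13227.36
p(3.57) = -7589.44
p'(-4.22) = 42393.60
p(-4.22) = -30542.96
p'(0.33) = -4.41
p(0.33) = 2.24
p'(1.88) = -458.54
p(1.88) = -145.70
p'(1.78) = -345.21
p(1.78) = -105.73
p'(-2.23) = 1936.81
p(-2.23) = -759.07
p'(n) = -27.72*n^5 + 17.45*n^4 + 2.8*n^3 - 5.04*n^2 - 14.36*n + 0.68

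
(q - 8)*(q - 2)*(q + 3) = q^3 - 7*q^2 - 14*q + 48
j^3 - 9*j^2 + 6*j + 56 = (j - 7)*(j - 4)*(j + 2)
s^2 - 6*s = s*(s - 6)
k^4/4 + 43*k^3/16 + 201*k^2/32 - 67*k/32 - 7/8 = (k/4 + 1)*(k - 1/2)*(k + 1/4)*(k + 7)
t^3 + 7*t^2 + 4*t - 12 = (t - 1)*(t + 2)*(t + 6)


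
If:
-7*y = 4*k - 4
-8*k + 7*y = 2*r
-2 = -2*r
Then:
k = 1/6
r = 1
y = 10/21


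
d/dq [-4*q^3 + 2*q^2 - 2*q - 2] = -12*q^2 + 4*q - 2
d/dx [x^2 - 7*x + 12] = 2*x - 7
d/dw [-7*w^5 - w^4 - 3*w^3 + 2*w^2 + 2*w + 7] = -35*w^4 - 4*w^3 - 9*w^2 + 4*w + 2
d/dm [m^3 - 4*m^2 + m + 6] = 3*m^2 - 8*m + 1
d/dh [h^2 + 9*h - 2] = 2*h + 9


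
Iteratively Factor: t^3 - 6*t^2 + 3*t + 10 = (t + 1)*(t^2 - 7*t + 10) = (t - 5)*(t + 1)*(t - 2)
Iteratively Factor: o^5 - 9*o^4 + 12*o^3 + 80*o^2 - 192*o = (o - 4)*(o^4 - 5*o^3 - 8*o^2 + 48*o) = (o - 4)^2*(o^3 - o^2 - 12*o) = (o - 4)^3*(o^2 + 3*o) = o*(o - 4)^3*(o + 3)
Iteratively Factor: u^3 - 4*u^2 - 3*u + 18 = (u - 3)*(u^2 - u - 6) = (u - 3)^2*(u + 2)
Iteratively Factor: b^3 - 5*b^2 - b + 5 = (b + 1)*(b^2 - 6*b + 5) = (b - 1)*(b + 1)*(b - 5)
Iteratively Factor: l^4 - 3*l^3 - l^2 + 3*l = (l - 1)*(l^3 - 2*l^2 - 3*l) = l*(l - 1)*(l^2 - 2*l - 3) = l*(l - 3)*(l - 1)*(l + 1)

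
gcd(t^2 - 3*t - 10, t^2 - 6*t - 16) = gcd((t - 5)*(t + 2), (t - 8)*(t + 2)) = t + 2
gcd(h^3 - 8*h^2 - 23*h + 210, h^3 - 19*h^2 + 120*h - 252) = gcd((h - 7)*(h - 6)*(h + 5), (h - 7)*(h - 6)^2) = h^2 - 13*h + 42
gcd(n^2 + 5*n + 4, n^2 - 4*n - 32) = n + 4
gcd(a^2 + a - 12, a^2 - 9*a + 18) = a - 3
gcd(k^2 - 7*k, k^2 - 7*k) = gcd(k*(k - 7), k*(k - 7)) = k^2 - 7*k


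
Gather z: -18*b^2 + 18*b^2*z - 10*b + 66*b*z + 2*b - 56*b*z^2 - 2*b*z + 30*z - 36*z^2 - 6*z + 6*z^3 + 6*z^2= -18*b^2 - 8*b + 6*z^3 + z^2*(-56*b - 30) + z*(18*b^2 + 64*b + 24)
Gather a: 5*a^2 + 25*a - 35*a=5*a^2 - 10*a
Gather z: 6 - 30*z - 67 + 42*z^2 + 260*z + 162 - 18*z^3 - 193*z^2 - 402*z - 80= -18*z^3 - 151*z^2 - 172*z + 21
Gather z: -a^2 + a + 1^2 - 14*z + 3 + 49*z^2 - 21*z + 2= -a^2 + a + 49*z^2 - 35*z + 6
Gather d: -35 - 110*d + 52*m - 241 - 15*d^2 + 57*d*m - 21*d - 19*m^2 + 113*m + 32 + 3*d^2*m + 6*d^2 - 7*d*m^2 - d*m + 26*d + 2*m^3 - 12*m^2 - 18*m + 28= d^2*(3*m - 9) + d*(-7*m^2 + 56*m - 105) + 2*m^3 - 31*m^2 + 147*m - 216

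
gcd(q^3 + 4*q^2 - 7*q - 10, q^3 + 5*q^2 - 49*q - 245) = q + 5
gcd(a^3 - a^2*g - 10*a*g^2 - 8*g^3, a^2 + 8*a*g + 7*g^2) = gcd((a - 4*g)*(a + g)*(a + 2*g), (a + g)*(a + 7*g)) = a + g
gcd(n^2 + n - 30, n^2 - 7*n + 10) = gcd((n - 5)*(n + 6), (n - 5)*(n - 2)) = n - 5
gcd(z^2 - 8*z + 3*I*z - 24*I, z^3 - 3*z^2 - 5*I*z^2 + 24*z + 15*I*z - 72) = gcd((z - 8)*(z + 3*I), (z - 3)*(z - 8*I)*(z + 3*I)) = z + 3*I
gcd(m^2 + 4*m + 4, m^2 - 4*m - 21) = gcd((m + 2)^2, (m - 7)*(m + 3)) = 1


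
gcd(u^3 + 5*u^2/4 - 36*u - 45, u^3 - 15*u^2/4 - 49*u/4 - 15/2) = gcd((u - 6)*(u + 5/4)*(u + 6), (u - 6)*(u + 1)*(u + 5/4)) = u^2 - 19*u/4 - 15/2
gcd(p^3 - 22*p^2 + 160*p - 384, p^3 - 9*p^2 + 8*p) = p - 8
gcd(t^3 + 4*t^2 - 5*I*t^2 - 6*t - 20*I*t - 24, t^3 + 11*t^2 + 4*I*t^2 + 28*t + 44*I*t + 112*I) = t + 4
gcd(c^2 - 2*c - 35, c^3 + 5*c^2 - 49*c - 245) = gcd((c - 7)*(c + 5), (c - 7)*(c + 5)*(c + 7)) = c^2 - 2*c - 35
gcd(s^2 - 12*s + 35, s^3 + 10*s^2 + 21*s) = 1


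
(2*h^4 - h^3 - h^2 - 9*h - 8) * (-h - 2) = -2*h^5 - 3*h^4 + 3*h^3 + 11*h^2 + 26*h + 16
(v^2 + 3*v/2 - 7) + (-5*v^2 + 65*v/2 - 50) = -4*v^2 + 34*v - 57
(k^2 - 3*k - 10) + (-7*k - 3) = k^2 - 10*k - 13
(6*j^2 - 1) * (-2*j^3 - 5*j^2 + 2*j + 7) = -12*j^5 - 30*j^4 + 14*j^3 + 47*j^2 - 2*j - 7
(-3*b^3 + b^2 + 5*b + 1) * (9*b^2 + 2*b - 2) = -27*b^5 + 3*b^4 + 53*b^3 + 17*b^2 - 8*b - 2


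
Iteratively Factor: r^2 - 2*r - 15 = (r + 3)*(r - 5)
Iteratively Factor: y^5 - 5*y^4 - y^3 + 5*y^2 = (y - 5)*(y^4 - y^2) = (y - 5)*(y + 1)*(y^3 - y^2) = (y - 5)*(y - 1)*(y + 1)*(y^2) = y*(y - 5)*(y - 1)*(y + 1)*(y)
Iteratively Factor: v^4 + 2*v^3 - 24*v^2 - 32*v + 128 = (v + 4)*(v^3 - 2*v^2 - 16*v + 32) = (v - 4)*(v + 4)*(v^2 + 2*v - 8) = (v - 4)*(v + 4)^2*(v - 2)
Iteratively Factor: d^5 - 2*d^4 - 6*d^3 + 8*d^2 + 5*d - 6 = (d - 3)*(d^4 + d^3 - 3*d^2 - d + 2) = (d - 3)*(d - 1)*(d^3 + 2*d^2 - d - 2) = (d - 3)*(d - 1)*(d + 2)*(d^2 - 1) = (d - 3)*(d - 1)*(d + 1)*(d + 2)*(d - 1)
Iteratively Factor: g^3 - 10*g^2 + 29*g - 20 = (g - 4)*(g^2 - 6*g + 5) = (g - 5)*(g - 4)*(g - 1)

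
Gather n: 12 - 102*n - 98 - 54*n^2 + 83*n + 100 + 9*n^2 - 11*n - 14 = -45*n^2 - 30*n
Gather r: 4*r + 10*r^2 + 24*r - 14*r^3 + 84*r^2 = -14*r^3 + 94*r^2 + 28*r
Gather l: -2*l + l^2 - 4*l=l^2 - 6*l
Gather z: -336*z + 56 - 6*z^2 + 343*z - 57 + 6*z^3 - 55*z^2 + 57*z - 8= 6*z^3 - 61*z^2 + 64*z - 9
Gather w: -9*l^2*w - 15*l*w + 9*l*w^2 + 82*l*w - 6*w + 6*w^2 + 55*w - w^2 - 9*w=w^2*(9*l + 5) + w*(-9*l^2 + 67*l + 40)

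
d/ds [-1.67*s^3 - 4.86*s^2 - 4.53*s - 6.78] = -5.01*s^2 - 9.72*s - 4.53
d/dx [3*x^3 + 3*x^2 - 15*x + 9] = 9*x^2 + 6*x - 15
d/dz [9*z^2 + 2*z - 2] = 18*z + 2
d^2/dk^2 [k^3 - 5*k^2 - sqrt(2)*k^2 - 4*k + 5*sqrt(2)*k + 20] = 6*k - 10 - 2*sqrt(2)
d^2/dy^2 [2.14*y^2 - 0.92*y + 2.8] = 4.28000000000000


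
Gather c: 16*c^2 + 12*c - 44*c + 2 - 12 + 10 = 16*c^2 - 32*c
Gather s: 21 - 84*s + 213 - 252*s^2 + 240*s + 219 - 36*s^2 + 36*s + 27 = -288*s^2 + 192*s + 480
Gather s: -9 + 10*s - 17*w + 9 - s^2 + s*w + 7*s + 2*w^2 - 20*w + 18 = -s^2 + s*(w + 17) + 2*w^2 - 37*w + 18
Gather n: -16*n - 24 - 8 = -16*n - 32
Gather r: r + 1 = r + 1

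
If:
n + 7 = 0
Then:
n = -7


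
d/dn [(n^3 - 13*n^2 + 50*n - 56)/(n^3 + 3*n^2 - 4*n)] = 2*(8*n^4 - 54*n^3 + 35*n^2 + 168*n - 112)/(n^2*(n^4 + 6*n^3 + n^2 - 24*n + 16))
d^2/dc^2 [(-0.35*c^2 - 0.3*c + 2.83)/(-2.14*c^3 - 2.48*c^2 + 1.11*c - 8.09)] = (3.20572*c^6 + 8.24327999999999*c^5 - 140.981916*c^4 - 318.099316*c^3 - 168.55758*c^2 + 304.596732*c + 157.785636)/(9.800344*c^9 + 34.072224*c^8 + 24.2355*c^7 + 91.053932*c^6 + 245.040738*c^5 + 43.135116*c^4 + 285.188259*c^3 + 516.836931*c^2 - 217.942173*c + 529.475129)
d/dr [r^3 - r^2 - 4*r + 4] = 3*r^2 - 2*r - 4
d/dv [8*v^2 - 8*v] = 16*v - 8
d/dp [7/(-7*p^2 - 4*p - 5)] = 14*(7*p + 2)/(7*p^2 + 4*p + 5)^2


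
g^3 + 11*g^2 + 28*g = g*(g + 4)*(g + 7)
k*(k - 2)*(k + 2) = k^3 - 4*k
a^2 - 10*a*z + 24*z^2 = (a - 6*z)*(a - 4*z)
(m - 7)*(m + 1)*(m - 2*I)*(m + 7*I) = m^4 - 6*m^3 + 5*I*m^3 + 7*m^2 - 30*I*m^2 - 84*m - 35*I*m - 98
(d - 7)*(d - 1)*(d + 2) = d^3 - 6*d^2 - 9*d + 14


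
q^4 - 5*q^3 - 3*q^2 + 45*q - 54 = (q - 3)^2*(q - 2)*(q + 3)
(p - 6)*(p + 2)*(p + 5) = p^3 + p^2 - 32*p - 60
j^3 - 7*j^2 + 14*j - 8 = (j - 4)*(j - 2)*(j - 1)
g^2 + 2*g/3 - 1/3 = (g - 1/3)*(g + 1)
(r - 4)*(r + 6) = r^2 + 2*r - 24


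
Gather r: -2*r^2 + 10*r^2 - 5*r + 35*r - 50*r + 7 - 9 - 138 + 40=8*r^2 - 20*r - 100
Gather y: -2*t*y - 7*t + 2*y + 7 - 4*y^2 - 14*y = -7*t - 4*y^2 + y*(-2*t - 12) + 7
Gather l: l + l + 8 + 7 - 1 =2*l + 14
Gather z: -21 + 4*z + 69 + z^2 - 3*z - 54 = z^2 + z - 6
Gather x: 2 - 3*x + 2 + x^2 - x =x^2 - 4*x + 4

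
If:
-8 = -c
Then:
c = 8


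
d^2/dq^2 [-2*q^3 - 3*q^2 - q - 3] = -12*q - 6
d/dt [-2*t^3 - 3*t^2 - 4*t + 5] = -6*t^2 - 6*t - 4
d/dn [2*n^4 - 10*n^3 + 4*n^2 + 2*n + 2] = 8*n^3 - 30*n^2 + 8*n + 2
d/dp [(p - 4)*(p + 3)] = 2*p - 1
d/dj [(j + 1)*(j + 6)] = 2*j + 7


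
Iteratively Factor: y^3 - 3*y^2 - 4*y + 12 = (y - 3)*(y^2 - 4) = (y - 3)*(y - 2)*(y + 2)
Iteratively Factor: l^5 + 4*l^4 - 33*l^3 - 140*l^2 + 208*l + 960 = (l + 4)*(l^4 - 33*l^2 - 8*l + 240) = (l - 5)*(l + 4)*(l^3 + 5*l^2 - 8*l - 48) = (l - 5)*(l + 4)^2*(l^2 + l - 12) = (l - 5)*(l - 3)*(l + 4)^2*(l + 4)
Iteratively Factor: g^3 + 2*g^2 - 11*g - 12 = (g + 1)*(g^2 + g - 12) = (g + 1)*(g + 4)*(g - 3)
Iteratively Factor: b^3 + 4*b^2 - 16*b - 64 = (b + 4)*(b^2 - 16) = (b + 4)^2*(b - 4)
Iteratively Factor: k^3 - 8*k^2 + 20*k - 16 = (k - 2)*(k^2 - 6*k + 8) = (k - 2)^2*(k - 4)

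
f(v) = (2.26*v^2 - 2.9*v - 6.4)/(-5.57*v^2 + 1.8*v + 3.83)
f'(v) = (4.52*v - 2.9)/(-5.57*v^2 + 1.8*v + 3.83) + (11.14*v - 1.8)*(2.26*v^2 - 2.9*v - 6.4)/(-5.57*v^2 + 1.8*v + 3.83)^2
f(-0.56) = -3.78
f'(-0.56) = 23.23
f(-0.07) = -1.68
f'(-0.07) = 0.31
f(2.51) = -0.02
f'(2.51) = -0.30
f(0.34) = -1.88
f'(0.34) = -1.34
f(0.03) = -1.67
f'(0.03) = -0.08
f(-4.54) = -0.45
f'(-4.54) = -0.00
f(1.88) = 0.31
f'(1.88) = -0.92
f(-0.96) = 0.51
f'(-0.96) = 4.47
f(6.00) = -0.31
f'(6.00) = -0.02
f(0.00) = -1.67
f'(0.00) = 0.03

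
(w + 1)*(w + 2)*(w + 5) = w^3 + 8*w^2 + 17*w + 10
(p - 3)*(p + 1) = p^2 - 2*p - 3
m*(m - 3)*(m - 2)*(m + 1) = m^4 - 4*m^3 + m^2 + 6*m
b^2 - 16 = (b - 4)*(b + 4)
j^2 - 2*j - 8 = (j - 4)*(j + 2)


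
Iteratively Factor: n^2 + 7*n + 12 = (n + 3)*(n + 4)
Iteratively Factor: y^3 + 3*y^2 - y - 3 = (y - 1)*(y^2 + 4*y + 3) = (y - 1)*(y + 3)*(y + 1)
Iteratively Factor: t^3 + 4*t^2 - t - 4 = (t + 1)*(t^2 + 3*t - 4) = (t - 1)*(t + 1)*(t + 4)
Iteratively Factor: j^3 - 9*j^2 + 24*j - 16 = (j - 1)*(j^2 - 8*j + 16) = (j - 4)*(j - 1)*(j - 4)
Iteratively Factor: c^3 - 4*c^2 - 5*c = (c)*(c^2 - 4*c - 5) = c*(c - 5)*(c + 1)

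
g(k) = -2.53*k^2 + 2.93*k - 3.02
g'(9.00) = -42.61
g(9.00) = -181.58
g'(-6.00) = 33.29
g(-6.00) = -111.68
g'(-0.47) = 5.31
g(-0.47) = -4.96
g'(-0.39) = 4.90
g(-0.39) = -4.55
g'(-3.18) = 19.02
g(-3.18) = -37.92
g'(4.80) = -21.36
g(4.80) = -47.25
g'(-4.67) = 26.56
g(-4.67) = -71.88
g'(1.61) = -5.22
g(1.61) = -4.86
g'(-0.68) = 6.37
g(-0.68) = -6.18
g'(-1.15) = 8.75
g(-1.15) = -9.74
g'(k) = 2.93 - 5.06*k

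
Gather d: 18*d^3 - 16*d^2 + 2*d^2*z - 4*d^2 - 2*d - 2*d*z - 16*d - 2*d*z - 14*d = 18*d^3 + d^2*(2*z - 20) + d*(-4*z - 32)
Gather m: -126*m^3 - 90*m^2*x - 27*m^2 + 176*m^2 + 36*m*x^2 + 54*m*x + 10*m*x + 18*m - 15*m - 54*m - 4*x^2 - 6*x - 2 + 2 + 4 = -126*m^3 + m^2*(149 - 90*x) + m*(36*x^2 + 64*x - 51) - 4*x^2 - 6*x + 4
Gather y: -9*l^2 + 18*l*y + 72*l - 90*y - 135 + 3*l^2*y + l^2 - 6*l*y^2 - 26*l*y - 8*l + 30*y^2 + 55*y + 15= -8*l^2 + 64*l + y^2*(30 - 6*l) + y*(3*l^2 - 8*l - 35) - 120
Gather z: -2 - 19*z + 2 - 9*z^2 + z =-9*z^2 - 18*z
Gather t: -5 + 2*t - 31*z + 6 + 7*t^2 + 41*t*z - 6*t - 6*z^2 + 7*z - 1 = 7*t^2 + t*(41*z - 4) - 6*z^2 - 24*z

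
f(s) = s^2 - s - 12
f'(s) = 2*s - 1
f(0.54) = -12.25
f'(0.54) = 0.08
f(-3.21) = 1.51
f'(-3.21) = -7.42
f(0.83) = -12.14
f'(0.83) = 0.66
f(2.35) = -8.83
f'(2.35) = 3.70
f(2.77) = -7.10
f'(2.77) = 4.54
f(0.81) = -12.15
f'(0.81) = 0.62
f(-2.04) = -5.80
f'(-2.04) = -5.08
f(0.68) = -12.22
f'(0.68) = 0.36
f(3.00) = -6.00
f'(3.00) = 5.00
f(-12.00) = 144.00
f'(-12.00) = -25.00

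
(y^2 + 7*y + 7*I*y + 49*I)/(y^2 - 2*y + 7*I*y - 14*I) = (y + 7)/(y - 2)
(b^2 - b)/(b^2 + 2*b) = (b - 1)/(b + 2)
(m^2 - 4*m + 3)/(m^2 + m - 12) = (m - 1)/(m + 4)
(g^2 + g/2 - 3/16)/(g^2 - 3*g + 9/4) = (16*g^2 + 8*g - 3)/(4*(4*g^2 - 12*g + 9))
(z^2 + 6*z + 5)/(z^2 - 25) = (z + 1)/(z - 5)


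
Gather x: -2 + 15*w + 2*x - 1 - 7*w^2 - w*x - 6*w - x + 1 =-7*w^2 + 9*w + x*(1 - w) - 2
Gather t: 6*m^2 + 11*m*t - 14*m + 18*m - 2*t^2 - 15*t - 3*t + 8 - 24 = 6*m^2 + 4*m - 2*t^2 + t*(11*m - 18) - 16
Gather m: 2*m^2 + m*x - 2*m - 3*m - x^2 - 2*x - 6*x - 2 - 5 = 2*m^2 + m*(x - 5) - x^2 - 8*x - 7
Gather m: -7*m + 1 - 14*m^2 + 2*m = -14*m^2 - 5*m + 1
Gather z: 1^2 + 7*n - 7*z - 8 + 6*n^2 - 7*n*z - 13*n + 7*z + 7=6*n^2 - 7*n*z - 6*n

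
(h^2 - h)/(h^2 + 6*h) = (h - 1)/(h + 6)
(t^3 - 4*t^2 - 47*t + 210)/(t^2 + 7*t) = t - 11 + 30/t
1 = 1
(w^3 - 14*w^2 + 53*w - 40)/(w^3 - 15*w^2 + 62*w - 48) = (w - 5)/(w - 6)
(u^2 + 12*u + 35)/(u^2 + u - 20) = (u + 7)/(u - 4)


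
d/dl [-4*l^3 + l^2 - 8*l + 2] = -12*l^2 + 2*l - 8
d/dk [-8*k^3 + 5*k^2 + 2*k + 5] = -24*k^2 + 10*k + 2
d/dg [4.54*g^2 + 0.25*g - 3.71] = 9.08*g + 0.25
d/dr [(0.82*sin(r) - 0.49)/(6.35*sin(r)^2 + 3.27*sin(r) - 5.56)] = (-5.207*sin(r)^2 + 6.223*sin(r) - 2.9569)*cos(r)/(40.3225*sin(r)^4 + 41.529*sin(r)^3 - 59.9191*sin(r)^2 - 36.3624*sin(r) + 30.9136)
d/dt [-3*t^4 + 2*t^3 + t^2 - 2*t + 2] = -12*t^3 + 6*t^2 + 2*t - 2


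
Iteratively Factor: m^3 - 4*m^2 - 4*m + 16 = (m + 2)*(m^2 - 6*m + 8) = (m - 4)*(m + 2)*(m - 2)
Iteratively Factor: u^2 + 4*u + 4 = (u + 2)*(u + 2)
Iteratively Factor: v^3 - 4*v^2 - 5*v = (v - 5)*(v^2 + v) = v*(v - 5)*(v + 1)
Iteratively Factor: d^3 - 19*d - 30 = (d + 2)*(d^2 - 2*d - 15) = (d + 2)*(d + 3)*(d - 5)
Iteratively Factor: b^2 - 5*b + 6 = (b - 3)*(b - 2)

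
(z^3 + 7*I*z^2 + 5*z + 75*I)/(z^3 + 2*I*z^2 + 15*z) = (z + 5*I)/z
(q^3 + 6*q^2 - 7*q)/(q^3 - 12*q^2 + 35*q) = (q^2 + 6*q - 7)/(q^2 - 12*q + 35)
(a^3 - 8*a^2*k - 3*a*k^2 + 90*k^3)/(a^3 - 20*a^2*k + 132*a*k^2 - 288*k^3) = (a^2 - 2*a*k - 15*k^2)/(a^2 - 14*a*k + 48*k^2)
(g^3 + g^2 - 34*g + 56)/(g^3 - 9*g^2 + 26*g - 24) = (g + 7)/(g - 3)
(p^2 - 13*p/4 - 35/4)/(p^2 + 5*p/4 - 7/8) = 2*(p - 5)/(2*p - 1)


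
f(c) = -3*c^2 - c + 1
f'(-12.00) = 71.00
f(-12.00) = -419.00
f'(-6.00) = 35.00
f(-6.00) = -101.00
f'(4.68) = -29.08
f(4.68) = -69.39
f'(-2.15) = 11.90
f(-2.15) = -10.72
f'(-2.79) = 15.74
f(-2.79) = -19.56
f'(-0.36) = 1.16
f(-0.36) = 0.97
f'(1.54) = -10.24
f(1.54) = -7.65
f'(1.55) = -10.30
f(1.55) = -7.76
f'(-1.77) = 9.62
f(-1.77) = -6.63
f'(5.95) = -36.70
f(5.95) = -111.16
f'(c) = -6*c - 1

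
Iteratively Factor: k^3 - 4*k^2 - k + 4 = (k + 1)*(k^2 - 5*k + 4) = (k - 1)*(k + 1)*(k - 4)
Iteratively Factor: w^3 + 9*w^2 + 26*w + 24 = (w + 4)*(w^2 + 5*w + 6) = (w + 2)*(w + 4)*(w + 3)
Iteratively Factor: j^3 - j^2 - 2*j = (j - 2)*(j^2 + j) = (j - 2)*(j + 1)*(j)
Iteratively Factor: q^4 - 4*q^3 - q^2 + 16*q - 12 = (q - 3)*(q^3 - q^2 - 4*q + 4) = (q - 3)*(q - 1)*(q^2 - 4) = (q - 3)*(q - 2)*(q - 1)*(q + 2)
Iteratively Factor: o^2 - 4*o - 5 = (o - 5)*(o + 1)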